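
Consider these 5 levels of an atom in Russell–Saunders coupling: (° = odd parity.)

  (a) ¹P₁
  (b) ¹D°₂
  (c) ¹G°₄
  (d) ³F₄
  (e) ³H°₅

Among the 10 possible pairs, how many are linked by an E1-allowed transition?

1

(a)–(b): allowed.
(a)–(c): forbidden (ΔL, ΔJ).
(a)–(d): forbidden (parity, ΔS, ΔL, ΔJ).
(a)–(e): forbidden (ΔS, ΔL, ΔJ).
(b)–(c): forbidden (parity, ΔL, ΔJ).
(b)–(d): forbidden (ΔS, ΔJ).
(b)–(e): forbidden (parity, ΔS, ΔL, ΔJ).
(c)–(d): forbidden (ΔS).
(c)–(e): forbidden (parity, ΔS).
(d)–(e): forbidden (ΔL).
Allowed pairs: 1 of 10.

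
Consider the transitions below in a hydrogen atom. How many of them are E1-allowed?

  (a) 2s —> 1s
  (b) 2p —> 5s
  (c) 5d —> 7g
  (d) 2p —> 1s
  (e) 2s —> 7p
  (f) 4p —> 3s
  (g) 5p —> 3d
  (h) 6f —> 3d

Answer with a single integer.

6

(a) forbidden — Δl = +0 (E1 requires Δl = ±1)
(b) allowed
(c) forbidden — Δl = +2 (E1 requires Δl = ±1)
(d) allowed
(e) allowed
(f) allowed
(g) allowed
(h) allowed
Total allowed: 6 of 8.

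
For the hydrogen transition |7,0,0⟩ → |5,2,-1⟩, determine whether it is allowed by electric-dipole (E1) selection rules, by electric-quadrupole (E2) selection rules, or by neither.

Δl = 2 − 0 = +2; l_i + l_f = 2.
Δm_l = -1.
E1 (Δl = ±1, |Δm_l| ≤ 1): not satisfied.
E2 (Δl = 0,±2, l_i+l_f ≥ 2, |Δm_l| ≤ 2): satisfied.

E2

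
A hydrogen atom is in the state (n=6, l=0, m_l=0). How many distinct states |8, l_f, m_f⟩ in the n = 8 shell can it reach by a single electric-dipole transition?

E1 requires Δl = ±1, so l_f ∈ {-1, 1}; with 0 ≤ l_f ≤ n_f−1 = 7, the allowed l_f values are {1}.
For l_f = 1: m_f ∈ {m_i−1, m_i, m_i+1} ∩ [−1, 1] = {-1, 0, 1} → 3 states.
Total: 3.

3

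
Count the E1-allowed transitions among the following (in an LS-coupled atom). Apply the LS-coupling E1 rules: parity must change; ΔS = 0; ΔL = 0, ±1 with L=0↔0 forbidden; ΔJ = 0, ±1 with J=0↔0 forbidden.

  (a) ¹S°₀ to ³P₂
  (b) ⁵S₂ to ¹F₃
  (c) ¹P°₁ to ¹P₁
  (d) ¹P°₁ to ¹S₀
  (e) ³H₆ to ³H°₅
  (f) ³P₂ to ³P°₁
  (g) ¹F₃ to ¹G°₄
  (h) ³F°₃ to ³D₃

(a) forbidden (ΔS, ΔJ fail)
(b) forbidden (parity, ΔS, ΔL fail)
(c) allowed
(d) allowed
(e) allowed
(f) allowed
(g) allowed
(h) allowed
Total allowed: 6 of 8.

6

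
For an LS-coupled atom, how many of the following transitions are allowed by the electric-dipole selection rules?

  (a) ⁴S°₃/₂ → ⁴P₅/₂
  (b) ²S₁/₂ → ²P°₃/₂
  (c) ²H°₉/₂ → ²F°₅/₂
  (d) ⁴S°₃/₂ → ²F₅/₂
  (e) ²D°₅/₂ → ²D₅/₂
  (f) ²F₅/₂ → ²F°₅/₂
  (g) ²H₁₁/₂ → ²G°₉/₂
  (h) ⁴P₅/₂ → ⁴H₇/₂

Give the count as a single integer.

5

(a) allowed
(b) allowed
(c) forbidden (parity, ΔL, ΔJ fail)
(d) forbidden (ΔS, ΔL fail)
(e) allowed
(f) allowed
(g) allowed
(h) forbidden (parity, ΔL fail)
Total allowed: 5 of 8.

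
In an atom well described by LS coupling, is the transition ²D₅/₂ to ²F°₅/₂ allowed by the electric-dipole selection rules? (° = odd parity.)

allowed

ΔL = 0, ±1 (not L=0↔0): L: 2 → 3, ΔL = +1 — ✓.
Parity must change: even → odd — ✓.
ΔJ = 0, ±1 (not J=0↔0): J: 5/2 → 5/2, ΔJ = +0 — ✓.
ΔS = 0: S: 1/2 → 1/2 — ✓.
All four E1 rules are satisfied.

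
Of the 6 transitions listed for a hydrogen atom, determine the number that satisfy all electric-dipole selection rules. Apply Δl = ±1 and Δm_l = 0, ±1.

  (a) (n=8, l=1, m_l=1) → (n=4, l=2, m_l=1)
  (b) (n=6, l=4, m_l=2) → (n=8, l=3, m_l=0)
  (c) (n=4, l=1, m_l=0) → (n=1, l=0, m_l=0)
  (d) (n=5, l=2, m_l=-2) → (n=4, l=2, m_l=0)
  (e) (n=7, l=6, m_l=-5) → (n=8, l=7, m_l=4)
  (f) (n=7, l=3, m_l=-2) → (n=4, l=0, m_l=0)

(a) allowed
(b) forbidden — Δm_l = -2 (E1 requires Δm_l = 0, ±1)
(c) allowed
(d) forbidden — Δl = +0 (E1 requires Δl = ±1); Δm_l = +2 (E1 requires Δm_l = 0, ±1)
(e) forbidden — Δm_l = +9 (E1 requires Δm_l = 0, ±1)
(f) forbidden — Δl = -3 (E1 requires Δl = ±1); Δm_l = +2 (E1 requires Δm_l = 0, ±1)
Total allowed: 2 of 6.

2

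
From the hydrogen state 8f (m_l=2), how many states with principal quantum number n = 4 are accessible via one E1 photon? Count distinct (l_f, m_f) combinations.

2

E1 requires Δl = ±1, so l_f ∈ {2, 4}; with 0 ≤ l_f ≤ n_f−1 = 3, the allowed l_f values are {2}.
For l_f = 2: m_f ∈ {m_i−1, m_i, m_i+1} ∩ [−2, 2] = {1, 2} → 2 states.
Total: 2.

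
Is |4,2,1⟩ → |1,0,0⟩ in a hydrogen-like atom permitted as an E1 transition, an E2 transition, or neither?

Δl = 0 − 2 = -2; l_i + l_f = 2.
Δm_l = -1.
E1 (Δl = ±1, |Δm_l| ≤ 1): not satisfied.
E2 (Δl = 0,±2, l_i+l_f ≥ 2, |Δm_l| ≤ 2): satisfied.

E2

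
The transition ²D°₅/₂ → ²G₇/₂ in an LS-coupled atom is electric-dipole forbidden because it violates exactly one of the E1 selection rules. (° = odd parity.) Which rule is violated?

the ΔL = 0, ±1 rule

Parity must change: odd → even — ok.
ΔS = 0: S: 1/2 → 1/2 — ok.
ΔL = 0, ±1 (not L=0↔0): L: 2 → 4, ΔL = +2 — fails.
ΔJ = 0, ±1 (not J=0↔0): J: 5/2 → 7/2, ΔJ = +1 — ok.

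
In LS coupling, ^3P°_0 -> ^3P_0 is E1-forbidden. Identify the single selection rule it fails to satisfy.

the J=0 ↔ J=0 exclusion

Reading off the term symbols: S 1→1, L 1→1, J 0→0, parity odd→even.
Parity must change: odd → even — ok.
ΔS = 0: S: 1 → 1 — ok.
ΔL = 0, ±1 (not L=0↔0): L: 1 → 1, ΔL = +0 — ok.
ΔJ = 0, ±1 (not J=0↔0): J: 0 → 0, ΔJ = +0 — fails.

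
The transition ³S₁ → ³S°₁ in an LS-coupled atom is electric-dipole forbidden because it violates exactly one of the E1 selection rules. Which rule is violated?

Initial level: S=1, L=0, J=1, parity even. Final level: S=1, L=0, J=1, parity odd.
Parity must change: even → odd — ✓.
ΔS = 0: S: 1 → 1 — ✓.
ΔL = 0, ±1 (not L=0↔0): L: 0 → 0, ΔL = +0 — ✗.
ΔJ = 0, ±1 (not J=0↔0): J: 1 → 1, ΔJ = +0 — ✓.

the L=0 ↔ L=0 exclusion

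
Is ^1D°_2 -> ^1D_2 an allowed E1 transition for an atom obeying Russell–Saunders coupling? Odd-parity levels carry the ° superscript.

allowed

Reading off the term symbols: S 0→0, L 2→2, J 2→2, parity odd→even.
Parity must change: odd → even — ✓.
ΔS = 0: S: 0 → 0 — ✓.
ΔL = 0, ±1 (not L=0↔0): L: 2 → 2, ΔL = +0 — ✓.
ΔJ = 0, ±1 (not J=0↔0): J: 2 → 2, ΔJ = +0 — ✓.
All four E1 rules are satisfied.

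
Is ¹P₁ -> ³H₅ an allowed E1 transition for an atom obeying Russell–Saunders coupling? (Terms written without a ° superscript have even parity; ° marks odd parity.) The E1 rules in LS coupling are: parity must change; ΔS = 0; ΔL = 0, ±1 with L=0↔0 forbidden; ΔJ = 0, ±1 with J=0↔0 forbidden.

Initial level: S=0, L=1, J=1, parity even. Final level: S=1, L=5, J=5, parity even.
Parity must change: even → even — ✗.
ΔS = 0: S: 0 → 1 — ✗.
ΔL = 0, ±1 (not L=0↔0): L: 1 → 5, ΔL = +4 — ✗.
ΔJ = 0, ±1 (not J=0↔0): J: 1 → 5, ΔJ = +4 — ✗.
Rule(s) violated: parity, ΔS, ΔL, ΔJ.

forbidden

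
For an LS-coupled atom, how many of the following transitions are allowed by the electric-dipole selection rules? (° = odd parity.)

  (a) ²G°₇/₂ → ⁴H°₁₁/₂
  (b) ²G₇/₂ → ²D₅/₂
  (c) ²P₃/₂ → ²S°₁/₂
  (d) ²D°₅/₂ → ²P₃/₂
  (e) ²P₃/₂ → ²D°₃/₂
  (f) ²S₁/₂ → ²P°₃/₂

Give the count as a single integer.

4

(a) forbidden (parity, ΔS, ΔJ fail)
(b) forbidden (parity, ΔL fail)
(c) allowed
(d) allowed
(e) allowed
(f) allowed
Total allowed: 4 of 6.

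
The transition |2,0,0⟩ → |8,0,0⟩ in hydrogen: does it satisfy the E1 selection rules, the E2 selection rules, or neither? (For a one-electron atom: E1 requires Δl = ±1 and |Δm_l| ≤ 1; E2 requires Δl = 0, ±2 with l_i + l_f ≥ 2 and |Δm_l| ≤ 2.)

Δl = 0 − 0 = +0; l_i + l_f = 0.
Δm_l = +0.
E1 (Δl = ±1, |Δm_l| ≤ 1): not satisfied.
E2 (Δl = 0,±2, l_i+l_f ≥ 2, |Δm_l| ≤ 2): not satisfied.

neither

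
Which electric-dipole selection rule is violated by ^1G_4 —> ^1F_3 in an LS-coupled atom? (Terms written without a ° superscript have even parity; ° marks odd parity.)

Initial level: S=0, L=4, J=4, parity even. Final level: S=0, L=3, J=3, parity even.
ΔL = 0, ±1 (not L=0↔0): L: 4 → 3, ΔL = -1 — passes.
ΔS = 0: S: 0 → 0 — passes.
ΔJ = 0, ±1 (not J=0↔0): J: 4 → 3, ΔJ = -1 — passes.
Parity must change: even → even — fails.

parity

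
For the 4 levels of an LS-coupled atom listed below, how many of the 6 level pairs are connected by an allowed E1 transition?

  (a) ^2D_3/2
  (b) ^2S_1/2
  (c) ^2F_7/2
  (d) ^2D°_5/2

(a)–(b): forbidden (parity, ΔL).
(a)–(c): forbidden (parity, ΔJ).
(a)–(d): allowed.
(b)–(c): forbidden (parity, ΔL, ΔJ).
(b)–(d): forbidden (ΔL, ΔJ).
(c)–(d): allowed.
Allowed pairs: 2 of 6.

2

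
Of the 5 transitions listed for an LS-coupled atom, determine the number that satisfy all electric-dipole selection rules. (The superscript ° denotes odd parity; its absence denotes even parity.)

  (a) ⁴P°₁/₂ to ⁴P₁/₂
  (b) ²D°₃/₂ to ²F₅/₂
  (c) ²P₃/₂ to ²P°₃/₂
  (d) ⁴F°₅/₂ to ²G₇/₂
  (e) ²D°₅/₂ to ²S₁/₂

3

(a) allowed
(b) allowed
(c) allowed
(d) forbidden (ΔS fails)
(e) forbidden (ΔL, ΔJ fail)
Total allowed: 3 of 5.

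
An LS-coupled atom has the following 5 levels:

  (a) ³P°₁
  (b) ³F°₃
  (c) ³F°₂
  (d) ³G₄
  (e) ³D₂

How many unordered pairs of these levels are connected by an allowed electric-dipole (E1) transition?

4

(a)–(b): forbidden (parity, ΔL, ΔJ).
(a)–(c): forbidden (parity, ΔL).
(a)–(d): forbidden (ΔL, ΔJ).
(a)–(e): allowed.
(b)–(c): forbidden (parity).
(b)–(d): allowed.
(b)–(e): allowed.
(c)–(d): forbidden (ΔJ).
(c)–(e): allowed.
(d)–(e): forbidden (parity, ΔL, ΔJ).
Allowed pairs: 4 of 10.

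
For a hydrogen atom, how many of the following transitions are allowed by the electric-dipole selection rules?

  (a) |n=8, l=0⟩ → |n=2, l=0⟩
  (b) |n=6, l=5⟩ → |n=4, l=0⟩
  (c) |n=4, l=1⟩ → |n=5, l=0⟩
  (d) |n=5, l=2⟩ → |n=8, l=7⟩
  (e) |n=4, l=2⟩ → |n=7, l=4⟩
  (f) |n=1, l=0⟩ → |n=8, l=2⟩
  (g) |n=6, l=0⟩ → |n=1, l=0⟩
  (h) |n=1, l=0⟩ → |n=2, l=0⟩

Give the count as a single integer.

(a) forbidden — Δl = +0 (E1 requires Δl = ±1)
(b) forbidden — Δl = -5 (E1 requires Δl = ±1)
(c) allowed
(d) forbidden — Δl = +5 (E1 requires Δl = ±1)
(e) forbidden — Δl = +2 (E1 requires Δl = ±1)
(f) forbidden — Δl = +2 (E1 requires Δl = ±1)
(g) forbidden — Δl = +0 (E1 requires Δl = ±1)
(h) forbidden — Δl = +0 (E1 requires Δl = ±1)
Total allowed: 1 of 8.

1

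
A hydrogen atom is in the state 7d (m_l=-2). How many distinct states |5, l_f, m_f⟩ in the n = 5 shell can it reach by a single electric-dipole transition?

E1 requires Δl = ±1, so l_f ∈ {1, 3}; with 0 ≤ l_f ≤ n_f−1 = 4, the allowed l_f values are {1, 3}.
For l_f = 1: m_f ∈ {m_i−1, m_i, m_i+1} ∩ [−1, 1] = {-1} → 1 state.
For l_f = 3: m_f ∈ {m_i−1, m_i, m_i+1} ∩ [−3, 3] = {-3, -2, -1} → 3 states.
Total: 4.

4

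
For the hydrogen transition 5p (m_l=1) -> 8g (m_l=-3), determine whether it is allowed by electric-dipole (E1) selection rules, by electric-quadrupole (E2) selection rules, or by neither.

neither

Δl = 4 − 1 = +3; l_i + l_f = 5.
Δm_l = -4.
E1 (Δl = ±1, |Δm_l| ≤ 1): not satisfied.
E2 (Δl = 0,±2, l_i+l_f ≥ 2, |Δm_l| ≤ 2): not satisfied.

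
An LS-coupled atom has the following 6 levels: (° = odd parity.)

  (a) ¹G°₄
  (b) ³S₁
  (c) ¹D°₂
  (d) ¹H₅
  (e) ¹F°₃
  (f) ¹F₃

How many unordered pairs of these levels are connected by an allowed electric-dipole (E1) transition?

4

(a)–(b): forbidden (ΔS, ΔL, ΔJ).
(a)–(c): forbidden (parity, ΔL, ΔJ).
(a)–(d): allowed.
(a)–(e): forbidden (parity).
(a)–(f): allowed.
(b)–(c): forbidden (ΔS, ΔL).
(b)–(d): forbidden (parity, ΔS, ΔL, ΔJ).
(b)–(e): forbidden (ΔS, ΔL, ΔJ).
(b)–(f): forbidden (parity, ΔS, ΔL, ΔJ).
(c)–(d): forbidden (ΔL, ΔJ).
(c)–(e): forbidden (parity).
(c)–(f): allowed.
(d)–(e): forbidden (ΔL, ΔJ).
(d)–(f): forbidden (parity, ΔL, ΔJ).
(e)–(f): allowed.
Allowed pairs: 4 of 15.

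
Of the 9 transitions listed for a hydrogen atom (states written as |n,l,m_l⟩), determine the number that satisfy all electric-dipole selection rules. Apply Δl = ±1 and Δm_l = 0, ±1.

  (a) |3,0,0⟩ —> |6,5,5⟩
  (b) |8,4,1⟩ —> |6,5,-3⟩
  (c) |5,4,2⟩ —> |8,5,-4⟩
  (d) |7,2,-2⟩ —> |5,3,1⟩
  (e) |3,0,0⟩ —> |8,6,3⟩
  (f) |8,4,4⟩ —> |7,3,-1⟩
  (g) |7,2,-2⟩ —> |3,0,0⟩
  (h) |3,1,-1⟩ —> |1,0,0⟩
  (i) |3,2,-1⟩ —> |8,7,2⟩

(a) forbidden — Δl = +5 (E1 requires Δl = ±1); Δm_l = +5 (E1 requires Δm_l = 0, ±1)
(b) forbidden — Δm_l = -4 (E1 requires Δm_l = 0, ±1)
(c) forbidden — Δm_l = -6 (E1 requires Δm_l = 0, ±1)
(d) forbidden — Δm_l = +3 (E1 requires Δm_l = 0, ±1)
(e) forbidden — Δl = +6 (E1 requires Δl = ±1); Δm_l = +3 (E1 requires Δm_l = 0, ±1)
(f) forbidden — Δm_l = -5 (E1 requires Δm_l = 0, ±1)
(g) forbidden — Δl = -2 (E1 requires Δl = ±1); Δm_l = +2 (E1 requires Δm_l = 0, ±1)
(h) allowed
(i) forbidden — Δl = +5 (E1 requires Δl = ±1); Δm_l = +3 (E1 requires Δm_l = 0, ±1)
Total allowed: 1 of 9.

1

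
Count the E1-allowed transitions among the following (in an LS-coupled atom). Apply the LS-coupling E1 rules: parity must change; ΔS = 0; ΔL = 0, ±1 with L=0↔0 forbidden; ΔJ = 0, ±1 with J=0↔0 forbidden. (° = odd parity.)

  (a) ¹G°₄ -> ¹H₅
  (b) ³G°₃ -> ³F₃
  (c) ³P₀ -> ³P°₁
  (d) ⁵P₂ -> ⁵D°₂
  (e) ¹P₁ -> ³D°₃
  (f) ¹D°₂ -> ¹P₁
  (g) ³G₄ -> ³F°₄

6

(a) allowed
(b) allowed
(c) allowed
(d) allowed
(e) forbidden (ΔS, ΔJ fail)
(f) allowed
(g) allowed
Total allowed: 6 of 7.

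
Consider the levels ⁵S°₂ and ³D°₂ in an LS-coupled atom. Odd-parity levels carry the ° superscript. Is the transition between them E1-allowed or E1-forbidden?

Initial level: S=2, L=0, J=2, parity odd. Final level: S=1, L=2, J=2, parity odd.
Parity must change: odd → odd — violated.
ΔS = 0: S: 2 → 1 — violated.
ΔL = 0, ±1 (not L=0↔0): L: 0 → 2, ΔL = +2 — violated.
ΔJ = 0, ±1 (not J=0↔0): J: 2 → 2, ΔJ = +0 — satisfied.
Rule(s) violated: parity, ΔS, ΔL.

forbidden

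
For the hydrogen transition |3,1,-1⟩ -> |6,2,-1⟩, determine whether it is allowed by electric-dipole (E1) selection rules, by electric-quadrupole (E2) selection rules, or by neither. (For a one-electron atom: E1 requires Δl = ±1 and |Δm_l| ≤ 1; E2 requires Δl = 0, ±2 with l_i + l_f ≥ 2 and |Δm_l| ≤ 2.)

E1

Δl = 2 − 1 = +1; l_i + l_f = 3.
Δm_l = +0.
E1 (Δl = ±1, |Δm_l| ≤ 1): satisfied.
E2 (Δl = 0,±2, l_i+l_f ≥ 2, |Δm_l| ≤ 2): not satisfied.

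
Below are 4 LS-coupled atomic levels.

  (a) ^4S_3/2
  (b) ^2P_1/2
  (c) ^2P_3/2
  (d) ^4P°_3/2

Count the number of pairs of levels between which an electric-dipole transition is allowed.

1

(a)–(b): forbidden (parity, ΔS).
(a)–(c): forbidden (parity, ΔS).
(a)–(d): allowed.
(b)–(c): forbidden (parity).
(b)–(d): forbidden (ΔS).
(c)–(d): forbidden (ΔS).
Allowed pairs: 1 of 6.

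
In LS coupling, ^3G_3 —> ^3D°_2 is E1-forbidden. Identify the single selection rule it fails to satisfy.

Parity must change: even → odd — satisfied.
ΔS = 0: S: 1 → 1 — satisfied.
ΔL = 0, ±1 (not L=0↔0): L: 4 → 2, ΔL = -2 — violated.
ΔJ = 0, ±1 (not J=0↔0): J: 3 → 2, ΔJ = -1 — satisfied.

the ΔL = 0, ±1 rule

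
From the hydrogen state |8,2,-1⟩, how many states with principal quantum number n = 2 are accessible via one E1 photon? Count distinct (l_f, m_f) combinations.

E1 requires Δl = ±1, so l_f ∈ {1, 3}; with 0 ≤ l_f ≤ n_f−1 = 1, the allowed l_f values are {1}.
For l_f = 1: m_f ∈ {m_i−1, m_i, m_i+1} ∩ [−1, 1] = {-1, 0} → 2 states.
Total: 2.

2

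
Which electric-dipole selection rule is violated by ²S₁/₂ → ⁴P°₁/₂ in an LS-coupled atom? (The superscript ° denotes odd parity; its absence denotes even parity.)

Reading off the term symbols: S 1/2→3/2, L 0→1, J 1/2→1/2, parity even→odd.
Parity must change: even → odd — ok.
ΔS = 0: S: 1/2 → 3/2 — fails.
ΔL = 0, ±1 (not L=0↔0): L: 0 → 1, ΔL = +1 — ok.
ΔJ = 0, ±1 (not J=0↔0): J: 1/2 → 1/2, ΔJ = +0 — ok.

the ΔS = 0 rule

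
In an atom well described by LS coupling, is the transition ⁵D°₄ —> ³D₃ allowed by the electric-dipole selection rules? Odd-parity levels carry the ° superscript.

forbidden

Reading off the term symbols: S 2→1, L 2→2, J 4→3, parity odd→even.
Parity must change: odd → even — ✓.
ΔS = 0: S: 2 → 1 — ✗.
ΔL = 0, ±1 (not L=0↔0): L: 2 → 2, ΔL = +0 — ✓.
ΔJ = 0, ±1 (not J=0↔0): J: 4 → 3, ΔJ = -1 — ✓.
Rule(s) violated: ΔS.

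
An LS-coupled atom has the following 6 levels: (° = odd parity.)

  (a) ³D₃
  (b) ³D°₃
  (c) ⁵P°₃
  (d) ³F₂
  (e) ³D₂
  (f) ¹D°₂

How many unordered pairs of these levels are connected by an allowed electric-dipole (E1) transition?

3

(a)–(b): allowed.
(a)–(c): forbidden (ΔS).
(a)–(d): forbidden (parity).
(a)–(e): forbidden (parity).
(a)–(f): forbidden (ΔS).
(b)–(c): forbidden (parity, ΔS).
(b)–(d): allowed.
(b)–(e): allowed.
(b)–(f): forbidden (parity, ΔS).
(c)–(d): forbidden (ΔS, ΔL).
(c)–(e): forbidden (ΔS).
(c)–(f): forbidden (parity, ΔS).
(d)–(e): forbidden (parity).
(d)–(f): forbidden (ΔS).
(e)–(f): forbidden (ΔS).
Allowed pairs: 3 of 15.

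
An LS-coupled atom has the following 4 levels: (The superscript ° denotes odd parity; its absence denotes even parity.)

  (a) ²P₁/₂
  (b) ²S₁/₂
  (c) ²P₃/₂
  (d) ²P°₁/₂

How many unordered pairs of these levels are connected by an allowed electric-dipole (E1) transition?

(a)–(b): forbidden (parity).
(a)–(c): forbidden (parity).
(a)–(d): allowed.
(b)–(c): forbidden (parity).
(b)–(d): allowed.
(c)–(d): allowed.
Allowed pairs: 3 of 6.

3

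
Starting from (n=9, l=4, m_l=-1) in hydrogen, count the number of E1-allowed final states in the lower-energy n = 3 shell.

E1 requires l_f ∈ {3, 5}, but neither lies in [0, 2], so no final state is reachable.
Total: 0.

0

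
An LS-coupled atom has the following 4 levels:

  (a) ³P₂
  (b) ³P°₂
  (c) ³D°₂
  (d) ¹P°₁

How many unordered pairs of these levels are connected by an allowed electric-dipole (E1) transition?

2

(a)–(b): allowed.
(a)–(c): allowed.
(a)–(d): forbidden (ΔS).
(b)–(c): forbidden (parity).
(b)–(d): forbidden (parity, ΔS).
(c)–(d): forbidden (parity, ΔS).
Allowed pairs: 2 of 6.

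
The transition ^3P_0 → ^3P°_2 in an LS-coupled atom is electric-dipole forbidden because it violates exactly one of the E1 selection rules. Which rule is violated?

the ΔJ = 0, ±1 rule

Reading off the term symbols: S 1→1, L 1→1, J 0→2, parity even→odd.
Parity must change: even → odd — ✓.
ΔS = 0: S: 1 → 1 — ✓.
ΔL = 0, ±1 (not L=0↔0): L: 1 → 1, ΔL = +0 — ✓.
ΔJ = 0, ±1 (not J=0↔0): J: 0 → 2, ΔJ = +2 — ✗.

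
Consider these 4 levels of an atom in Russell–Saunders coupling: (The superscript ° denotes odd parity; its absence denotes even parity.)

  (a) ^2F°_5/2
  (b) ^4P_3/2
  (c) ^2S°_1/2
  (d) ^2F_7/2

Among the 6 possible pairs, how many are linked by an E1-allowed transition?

1

(a)–(b): forbidden (ΔS, ΔL).
(a)–(c): forbidden (parity, ΔL, ΔJ).
(a)–(d): allowed.
(b)–(c): forbidden (ΔS).
(b)–(d): forbidden (parity, ΔS, ΔL, ΔJ).
(c)–(d): forbidden (ΔL, ΔJ).
Allowed pairs: 1 of 6.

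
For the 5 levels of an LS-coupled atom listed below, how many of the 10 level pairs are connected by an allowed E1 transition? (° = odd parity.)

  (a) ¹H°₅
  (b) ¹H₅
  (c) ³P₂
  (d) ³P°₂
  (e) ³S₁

3

(a)–(b): allowed.
(a)–(c): forbidden (ΔS, ΔL, ΔJ).
(a)–(d): forbidden (parity, ΔS, ΔL, ΔJ).
(a)–(e): forbidden (ΔS, ΔL, ΔJ).
(b)–(c): forbidden (parity, ΔS, ΔL, ΔJ).
(b)–(d): forbidden (ΔS, ΔL, ΔJ).
(b)–(e): forbidden (parity, ΔS, ΔL, ΔJ).
(c)–(d): allowed.
(c)–(e): forbidden (parity).
(d)–(e): allowed.
Allowed pairs: 3 of 10.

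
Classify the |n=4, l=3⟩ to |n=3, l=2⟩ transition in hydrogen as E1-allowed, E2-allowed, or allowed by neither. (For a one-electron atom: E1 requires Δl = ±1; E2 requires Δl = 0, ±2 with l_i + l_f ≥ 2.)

E1

Δl = 2 − 3 = -1; l_i + l_f = 5.
E1 (Δl = ±1): satisfied.
E2 (Δl = 0,±2, l_i+l_f ≥ 2): not satisfied.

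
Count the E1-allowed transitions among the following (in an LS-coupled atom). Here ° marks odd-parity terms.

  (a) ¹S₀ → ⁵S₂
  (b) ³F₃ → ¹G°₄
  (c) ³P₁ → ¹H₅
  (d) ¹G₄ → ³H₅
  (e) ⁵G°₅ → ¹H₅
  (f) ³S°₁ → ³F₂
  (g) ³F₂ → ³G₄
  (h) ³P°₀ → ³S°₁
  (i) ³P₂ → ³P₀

0

(a) forbidden (parity, ΔS, ΔL, ΔJ fail)
(b) forbidden (ΔS fails)
(c) forbidden (parity, ΔS, ΔL, ΔJ fail)
(d) forbidden (parity, ΔS fail)
(e) forbidden (ΔS fails)
(f) forbidden (ΔL fails)
(g) forbidden (parity, ΔJ fail)
(h) forbidden (parity fails)
(i) forbidden (parity, ΔJ fail)
Total allowed: 0 of 9.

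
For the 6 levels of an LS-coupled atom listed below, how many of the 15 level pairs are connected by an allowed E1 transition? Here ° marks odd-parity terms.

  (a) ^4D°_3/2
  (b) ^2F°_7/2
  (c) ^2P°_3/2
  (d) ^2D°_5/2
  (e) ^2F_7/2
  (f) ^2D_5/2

(a)–(b): forbidden (parity, ΔS, ΔJ).
(a)–(c): forbidden (parity, ΔS).
(a)–(d): forbidden (parity, ΔS).
(a)–(e): forbidden (ΔS, ΔJ).
(a)–(f): forbidden (ΔS).
(b)–(c): forbidden (parity, ΔL, ΔJ).
(b)–(d): forbidden (parity).
(b)–(e): allowed.
(b)–(f): allowed.
(c)–(d): forbidden (parity).
(c)–(e): forbidden (ΔL, ΔJ).
(c)–(f): allowed.
(d)–(e): allowed.
(d)–(f): allowed.
(e)–(f): forbidden (parity).
Allowed pairs: 5 of 15.

5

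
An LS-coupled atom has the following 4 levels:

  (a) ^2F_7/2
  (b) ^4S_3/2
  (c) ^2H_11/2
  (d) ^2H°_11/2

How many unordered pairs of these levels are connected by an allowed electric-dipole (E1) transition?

(a)–(b): forbidden (parity, ΔS, ΔL, ΔJ).
(a)–(c): forbidden (parity, ΔL, ΔJ).
(a)–(d): forbidden (ΔL, ΔJ).
(b)–(c): forbidden (parity, ΔS, ΔL, ΔJ).
(b)–(d): forbidden (ΔS, ΔL, ΔJ).
(c)–(d): allowed.
Allowed pairs: 1 of 6.

1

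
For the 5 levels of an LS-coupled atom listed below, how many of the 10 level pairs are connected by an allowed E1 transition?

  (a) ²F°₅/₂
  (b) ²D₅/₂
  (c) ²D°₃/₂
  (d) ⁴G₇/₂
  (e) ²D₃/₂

4

(a)–(b): allowed.
(a)–(c): forbidden (parity).
(a)–(d): forbidden (ΔS).
(a)–(e): allowed.
(b)–(c): allowed.
(b)–(d): forbidden (parity, ΔS, ΔL).
(b)–(e): forbidden (parity).
(c)–(d): forbidden (ΔS, ΔL, ΔJ).
(c)–(e): allowed.
(d)–(e): forbidden (parity, ΔS, ΔL, ΔJ).
Allowed pairs: 4 of 10.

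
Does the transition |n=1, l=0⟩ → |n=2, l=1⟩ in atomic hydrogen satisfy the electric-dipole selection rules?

allowed

Initial l = 0, final l = 1, so Δl = +1. E1 requires Δl = ±1: ✓.
All E1 selection rules are satisfied.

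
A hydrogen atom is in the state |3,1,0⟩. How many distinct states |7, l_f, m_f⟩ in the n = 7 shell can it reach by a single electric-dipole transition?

E1 requires Δl = ±1, so l_f ∈ {0, 2}; with 0 ≤ l_f ≤ n_f−1 = 6, the allowed l_f values are {0, 2}.
For l_f = 0: m_f ∈ {m_i−1, m_i, m_i+1} ∩ [−0, 0] = {0} → 1 state.
For l_f = 2: m_f ∈ {m_i−1, m_i, m_i+1} ∩ [−2, 2] = {-1, 0, 1} → 3 states.
Total: 4.

4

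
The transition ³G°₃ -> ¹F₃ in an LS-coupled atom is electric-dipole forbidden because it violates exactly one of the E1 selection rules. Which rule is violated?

Parity must change: odd → even — passes.
ΔS = 0: S: 1 → 0 — fails.
ΔL = 0, ±1 (not L=0↔0): L: 4 → 3, ΔL = -1 — passes.
ΔJ = 0, ±1 (not J=0↔0): J: 3 → 3, ΔJ = +0 — passes.

the ΔS = 0 rule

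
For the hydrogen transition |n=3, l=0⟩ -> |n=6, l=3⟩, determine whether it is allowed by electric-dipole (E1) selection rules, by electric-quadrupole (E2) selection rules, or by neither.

neither

Δl = 3 − 0 = +3; l_i + l_f = 3.
E1 (Δl = ±1): not satisfied.
E2 (Δl = 0,±2, l_i+l_f ≥ 2): not satisfied.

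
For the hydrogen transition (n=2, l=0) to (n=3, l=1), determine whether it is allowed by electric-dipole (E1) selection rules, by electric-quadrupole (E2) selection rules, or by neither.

E1

Δl = 1 − 0 = +1; l_i + l_f = 1.
E1 (Δl = ±1): satisfied.
E2 (Δl = 0,±2, l_i+l_f ≥ 2): not satisfied.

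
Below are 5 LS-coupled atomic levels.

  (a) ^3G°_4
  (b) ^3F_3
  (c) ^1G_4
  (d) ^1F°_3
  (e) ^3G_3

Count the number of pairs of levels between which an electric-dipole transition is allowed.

(a)–(b): allowed.
(a)–(c): forbidden (ΔS).
(a)–(d): forbidden (parity, ΔS).
(a)–(e): allowed.
(b)–(c): forbidden (parity, ΔS).
(b)–(d): forbidden (ΔS).
(b)–(e): forbidden (parity).
(c)–(d): allowed.
(c)–(e): forbidden (parity, ΔS).
(d)–(e): forbidden (ΔS).
Allowed pairs: 3 of 10.

3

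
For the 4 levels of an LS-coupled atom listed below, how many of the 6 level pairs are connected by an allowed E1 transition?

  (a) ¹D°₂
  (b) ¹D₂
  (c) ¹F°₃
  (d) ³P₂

(a)–(b): allowed.
(a)–(c): forbidden (parity).
(a)–(d): forbidden (ΔS).
(b)–(c): allowed.
(b)–(d): forbidden (parity, ΔS).
(c)–(d): forbidden (ΔS, ΔL).
Allowed pairs: 2 of 6.

2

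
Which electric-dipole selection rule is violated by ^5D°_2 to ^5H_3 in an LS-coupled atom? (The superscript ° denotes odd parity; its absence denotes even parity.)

the ΔL = 0, ±1 rule

Reading off the term symbols: S 2→2, L 2→5, J 2→3, parity odd→even.
Parity must change: odd → even — passes.
ΔJ = 0, ±1 (not J=0↔0): J: 2 → 3, ΔJ = +1 — passes.
ΔL = 0, ±1 (not L=0↔0): L: 2 → 5, ΔL = +3 — fails.
ΔS = 0: S: 2 → 2 — passes.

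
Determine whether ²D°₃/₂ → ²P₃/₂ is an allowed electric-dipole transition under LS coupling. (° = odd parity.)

Reading off the term symbols: S 1/2→1/2, L 2→1, J 3/2→3/2, parity odd→even.
ΔJ = 0, ±1 (not J=0↔0): J: 3/2 → 3/2, ΔJ = +0 — ✓.
ΔS = 0: S: 1/2 → 1/2 — ✓.
ΔL = 0, ±1 (not L=0↔0): L: 2 → 1, ΔL = -1 — ✓.
Parity must change: odd → even — ✓.
All four E1 rules are satisfied.

allowed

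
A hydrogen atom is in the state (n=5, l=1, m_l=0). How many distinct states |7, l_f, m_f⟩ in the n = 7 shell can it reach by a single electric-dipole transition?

E1 requires Δl = ±1, so l_f ∈ {0, 2}; with 0 ≤ l_f ≤ n_f−1 = 6, the allowed l_f values are {0, 2}.
For l_f = 0: m_f ∈ {m_i−1, m_i, m_i+1} ∩ [−0, 0] = {0} → 1 state.
For l_f = 2: m_f ∈ {m_i−1, m_i, m_i+1} ∩ [−2, 2] = {-1, 0, 1} → 3 states.
Total: 4.

4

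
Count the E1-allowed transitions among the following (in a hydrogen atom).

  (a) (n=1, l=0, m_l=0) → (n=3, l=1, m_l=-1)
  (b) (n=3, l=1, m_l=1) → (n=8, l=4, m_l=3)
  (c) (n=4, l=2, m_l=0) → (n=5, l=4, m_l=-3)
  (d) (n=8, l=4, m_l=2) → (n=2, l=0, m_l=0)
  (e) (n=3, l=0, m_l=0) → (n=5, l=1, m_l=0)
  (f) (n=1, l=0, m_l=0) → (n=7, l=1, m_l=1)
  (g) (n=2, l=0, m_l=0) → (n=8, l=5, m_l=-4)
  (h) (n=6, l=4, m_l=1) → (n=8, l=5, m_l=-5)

3

(a) allowed
(b) forbidden — Δl = +3 (E1 requires Δl = ±1); Δm_l = +2 (E1 requires Δm_l = 0, ±1)
(c) forbidden — Δl = +2 (E1 requires Δl = ±1); Δm_l = -3 (E1 requires Δm_l = 0, ±1)
(d) forbidden — Δl = -4 (E1 requires Δl = ±1); Δm_l = -2 (E1 requires Δm_l = 0, ±1)
(e) allowed
(f) allowed
(g) forbidden — Δl = +5 (E1 requires Δl = ±1); Δm_l = -4 (E1 requires Δm_l = 0, ±1)
(h) forbidden — Δm_l = -6 (E1 requires Δm_l = 0, ±1)
Total allowed: 3 of 8.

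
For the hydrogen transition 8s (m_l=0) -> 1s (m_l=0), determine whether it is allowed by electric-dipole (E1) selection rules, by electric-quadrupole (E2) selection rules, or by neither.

Δl = 0 − 0 = +0; l_i + l_f = 0.
Δm_l = +0.
E1 (Δl = ±1, |Δm_l| ≤ 1): not satisfied.
E2 (Δl = 0,±2, l_i+l_f ≥ 2, |Δm_l| ≤ 2): not satisfied.

neither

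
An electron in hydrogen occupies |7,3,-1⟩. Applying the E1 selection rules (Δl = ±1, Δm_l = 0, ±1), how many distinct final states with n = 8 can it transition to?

E1 requires Δl = ±1, so l_f ∈ {2, 4}; with 0 ≤ l_f ≤ n_f−1 = 7, the allowed l_f values are {2, 4}.
For l_f = 2: m_f ∈ {m_i−1, m_i, m_i+1} ∩ [−2, 2] = {-2, -1, 0} → 3 states.
For l_f = 4: m_f ∈ {m_i−1, m_i, m_i+1} ∩ [−4, 4] = {-2, -1, 0} → 3 states.
Total: 6.

6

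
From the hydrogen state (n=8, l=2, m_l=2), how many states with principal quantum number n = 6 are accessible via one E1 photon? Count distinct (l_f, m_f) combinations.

E1 requires Δl = ±1, so l_f ∈ {1, 3}; with 0 ≤ l_f ≤ n_f−1 = 5, the allowed l_f values are {1, 3}.
For l_f = 1: m_f ∈ {m_i−1, m_i, m_i+1} ∩ [−1, 1] = {1} → 1 state.
For l_f = 3: m_f ∈ {m_i−1, m_i, m_i+1} ∩ [−3, 3] = {1, 2, 3} → 3 states.
Total: 4.

4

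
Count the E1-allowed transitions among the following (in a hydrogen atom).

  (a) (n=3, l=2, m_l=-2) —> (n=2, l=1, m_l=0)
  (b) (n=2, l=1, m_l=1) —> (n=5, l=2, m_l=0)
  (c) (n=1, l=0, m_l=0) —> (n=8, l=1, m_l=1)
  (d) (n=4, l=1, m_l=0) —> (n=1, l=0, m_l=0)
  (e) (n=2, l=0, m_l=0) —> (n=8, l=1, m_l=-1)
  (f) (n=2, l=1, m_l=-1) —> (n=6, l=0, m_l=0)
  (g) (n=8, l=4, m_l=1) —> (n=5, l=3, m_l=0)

6

(a) forbidden — Δm_l = +2 (E1 requires Δm_l = 0, ±1)
(b) allowed
(c) allowed
(d) allowed
(e) allowed
(f) allowed
(g) allowed
Total allowed: 6 of 7.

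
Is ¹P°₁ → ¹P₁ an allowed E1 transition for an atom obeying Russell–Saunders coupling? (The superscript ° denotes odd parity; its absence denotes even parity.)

allowed

Parity must change: odd → even — satisfied.
ΔS = 0: S: 0 → 0 — satisfied.
ΔL = 0, ±1 (not L=0↔0): L: 1 → 1, ΔL = +0 — satisfied.
ΔJ = 0, ±1 (not J=0↔0): J: 1 → 1, ΔJ = +0 — satisfied.
All four E1 rules are satisfied.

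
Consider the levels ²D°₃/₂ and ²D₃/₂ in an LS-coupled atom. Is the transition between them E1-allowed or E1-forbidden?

allowed

Parity must change: odd → even — ok.
ΔL = 0, ±1 (not L=0↔0): L: 2 → 2, ΔL = +0 — ok.
ΔS = 0: S: 1/2 → 1/2 — ok.
ΔJ = 0, ±1 (not J=0↔0): J: 3/2 → 3/2, ΔJ = +0 — ok.
All four E1 rules are satisfied.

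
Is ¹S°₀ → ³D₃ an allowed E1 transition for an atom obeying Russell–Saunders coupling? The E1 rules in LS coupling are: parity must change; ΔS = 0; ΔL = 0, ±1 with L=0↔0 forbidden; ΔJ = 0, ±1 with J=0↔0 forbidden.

Initial level: S=0, L=0, J=0, parity odd. Final level: S=1, L=2, J=3, parity even.
ΔJ = 0, ±1 (not J=0↔0): J: 0 → 3, ΔJ = +3 — fails.
Parity must change: odd → even — ok.
ΔS = 0: S: 0 → 1 — fails.
ΔL = 0, ±1 (not L=0↔0): L: 0 → 2, ΔL = +2 — fails.
Rule(s) violated: ΔS, ΔL, ΔJ.

forbidden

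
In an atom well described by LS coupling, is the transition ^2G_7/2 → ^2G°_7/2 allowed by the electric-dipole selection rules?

Parity must change: even → odd — satisfied.
ΔS = 0: S: 1/2 → 1/2 — satisfied.
ΔL = 0, ±1 (not L=0↔0): L: 4 → 4, ΔL = +0 — satisfied.
ΔJ = 0, ±1 (not J=0↔0): J: 7/2 → 7/2, ΔJ = +0 — satisfied.
All four E1 rules are satisfied.

allowed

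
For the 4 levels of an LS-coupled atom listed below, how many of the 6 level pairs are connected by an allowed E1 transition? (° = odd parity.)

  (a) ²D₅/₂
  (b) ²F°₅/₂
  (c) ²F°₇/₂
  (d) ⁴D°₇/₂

2

(a)–(b): allowed.
(a)–(c): allowed.
(a)–(d): forbidden (ΔS).
(b)–(c): forbidden (parity).
(b)–(d): forbidden (parity, ΔS).
(c)–(d): forbidden (parity, ΔS).
Allowed pairs: 2 of 6.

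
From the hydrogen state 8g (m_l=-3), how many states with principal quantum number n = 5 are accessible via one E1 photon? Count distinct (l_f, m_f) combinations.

E1 requires Δl = ±1, so l_f ∈ {3, 5}; with 0 ≤ l_f ≤ n_f−1 = 4, the allowed l_f values are {3}.
For l_f = 3: m_f ∈ {m_i−1, m_i, m_i+1} ∩ [−3, 3] = {-3, -2} → 2 states.
Total: 2.

2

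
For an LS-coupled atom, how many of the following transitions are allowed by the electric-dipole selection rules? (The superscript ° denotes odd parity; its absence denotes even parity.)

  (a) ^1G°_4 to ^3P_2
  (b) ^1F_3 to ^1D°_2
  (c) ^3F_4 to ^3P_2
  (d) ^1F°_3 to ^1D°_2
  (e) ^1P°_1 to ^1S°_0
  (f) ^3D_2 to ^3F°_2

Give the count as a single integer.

(a) forbidden (ΔS, ΔL, ΔJ fail)
(b) allowed
(c) forbidden (parity, ΔL, ΔJ fail)
(d) forbidden (parity fails)
(e) forbidden (parity fails)
(f) allowed
Total allowed: 2 of 6.

2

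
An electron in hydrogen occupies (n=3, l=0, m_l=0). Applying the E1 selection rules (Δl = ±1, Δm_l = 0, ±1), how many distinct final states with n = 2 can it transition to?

E1 requires Δl = ±1, so l_f ∈ {-1, 1}; with 0 ≤ l_f ≤ n_f−1 = 1, the allowed l_f values are {1}.
For l_f = 1: m_f ∈ {m_i−1, m_i, m_i+1} ∩ [−1, 1] = {-1, 0, 1} → 3 states.
Total: 3.

3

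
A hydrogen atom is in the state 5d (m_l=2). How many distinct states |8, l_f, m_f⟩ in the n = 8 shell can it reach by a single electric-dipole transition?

E1 requires Δl = ±1, so l_f ∈ {1, 3}; with 0 ≤ l_f ≤ n_f−1 = 7, the allowed l_f values are {1, 3}.
For l_f = 1: m_f ∈ {m_i−1, m_i, m_i+1} ∩ [−1, 1] = {1} → 1 state.
For l_f = 3: m_f ∈ {m_i−1, m_i, m_i+1} ∩ [−3, 3] = {1, 2, 3} → 3 states.
Total: 4.

4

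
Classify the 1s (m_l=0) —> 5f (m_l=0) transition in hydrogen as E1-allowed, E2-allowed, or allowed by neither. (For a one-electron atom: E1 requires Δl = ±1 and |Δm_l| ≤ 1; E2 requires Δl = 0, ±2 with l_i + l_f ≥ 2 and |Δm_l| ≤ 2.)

neither

Δl = 3 − 0 = +3; l_i + l_f = 3.
Δm_l = +0.
E1 (Δl = ±1, |Δm_l| ≤ 1): not satisfied.
E2 (Δl = 0,±2, l_i+l_f ≥ 2, |Δm_l| ≤ 2): not satisfied.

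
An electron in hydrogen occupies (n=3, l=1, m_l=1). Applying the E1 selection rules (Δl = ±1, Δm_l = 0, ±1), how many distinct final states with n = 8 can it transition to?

E1 requires Δl = ±1, so l_f ∈ {0, 2}; with 0 ≤ l_f ≤ n_f−1 = 7, the allowed l_f values are {0, 2}.
For l_f = 0: m_f ∈ {m_i−1, m_i, m_i+1} ∩ [−0, 0] = {0} → 1 state.
For l_f = 2: m_f ∈ {m_i−1, m_i, m_i+1} ∩ [−2, 2] = {0, 1, 2} → 3 states.
Total: 4.

4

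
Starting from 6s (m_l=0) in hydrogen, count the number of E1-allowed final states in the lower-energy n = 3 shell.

3

E1 requires Δl = ±1, so l_f ∈ {-1, 1}; with 0 ≤ l_f ≤ n_f−1 = 2, the allowed l_f values are {1}.
For l_f = 1: m_f ∈ {m_i−1, m_i, m_i+1} ∩ [−1, 1] = {-1, 0, 1} → 3 states.
Total: 3.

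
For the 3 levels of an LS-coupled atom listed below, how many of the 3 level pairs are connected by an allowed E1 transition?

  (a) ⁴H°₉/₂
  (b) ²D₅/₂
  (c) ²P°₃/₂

1

(a)–(b): forbidden (ΔS, ΔL, ΔJ).
(a)–(c): forbidden (parity, ΔS, ΔL, ΔJ).
(b)–(c): allowed.
Allowed pairs: 1 of 3.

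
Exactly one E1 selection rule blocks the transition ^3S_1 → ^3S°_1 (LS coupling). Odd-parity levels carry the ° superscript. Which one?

Parity must change: even → odd — satisfied.
ΔS = 0: S: 1 → 1 — satisfied.
ΔL = 0, ±1 (not L=0↔0): L: 0 → 0, ΔL = +0 — violated.
ΔJ = 0, ±1 (not J=0↔0): J: 1 → 1, ΔJ = +0 — satisfied.

the L=0 ↔ L=0 exclusion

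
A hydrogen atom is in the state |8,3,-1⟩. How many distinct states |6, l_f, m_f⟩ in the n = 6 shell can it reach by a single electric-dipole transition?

E1 requires Δl = ±1, so l_f ∈ {2, 4}; with 0 ≤ l_f ≤ n_f−1 = 5, the allowed l_f values are {2, 4}.
For l_f = 2: m_f ∈ {m_i−1, m_i, m_i+1} ∩ [−2, 2] = {-2, -1, 0} → 3 states.
For l_f = 4: m_f ∈ {m_i−1, m_i, m_i+1} ∩ [−4, 4] = {-2, -1, 0} → 3 states.
Total: 6.

6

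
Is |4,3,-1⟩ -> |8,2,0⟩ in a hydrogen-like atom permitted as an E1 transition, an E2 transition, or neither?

Δl = 2 − 3 = -1; l_i + l_f = 5.
Δm_l = +1.
E1 (Δl = ±1, |Δm_l| ≤ 1): satisfied.
E2 (Δl = 0,±2, l_i+l_f ≥ 2, |Δm_l| ≤ 2): not satisfied.

E1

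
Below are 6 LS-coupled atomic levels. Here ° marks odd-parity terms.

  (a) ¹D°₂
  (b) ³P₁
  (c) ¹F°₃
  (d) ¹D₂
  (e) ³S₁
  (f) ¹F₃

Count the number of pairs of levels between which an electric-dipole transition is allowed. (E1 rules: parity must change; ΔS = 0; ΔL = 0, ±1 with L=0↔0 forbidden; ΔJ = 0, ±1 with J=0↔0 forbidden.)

(a)–(b): forbidden (ΔS).
(a)–(c): forbidden (parity).
(a)–(d): allowed.
(a)–(e): forbidden (ΔS, ΔL).
(a)–(f): allowed.
(b)–(c): forbidden (ΔS, ΔL, ΔJ).
(b)–(d): forbidden (parity, ΔS).
(b)–(e): forbidden (parity).
(b)–(f): forbidden (parity, ΔS, ΔL, ΔJ).
(c)–(d): allowed.
(c)–(e): forbidden (ΔS, ΔL, ΔJ).
(c)–(f): allowed.
(d)–(e): forbidden (parity, ΔS, ΔL).
(d)–(f): forbidden (parity).
(e)–(f): forbidden (parity, ΔS, ΔL, ΔJ).
Allowed pairs: 4 of 15.

4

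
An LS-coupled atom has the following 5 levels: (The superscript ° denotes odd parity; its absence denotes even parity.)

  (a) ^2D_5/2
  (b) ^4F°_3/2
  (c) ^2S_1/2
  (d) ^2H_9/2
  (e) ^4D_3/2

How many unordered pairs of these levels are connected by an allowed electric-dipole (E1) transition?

1

(a)–(b): forbidden (ΔS).
(a)–(c): forbidden (parity, ΔL, ΔJ).
(a)–(d): forbidden (parity, ΔL, ΔJ).
(a)–(e): forbidden (parity, ΔS).
(b)–(c): forbidden (ΔS, ΔL).
(b)–(d): forbidden (ΔS, ΔL, ΔJ).
(b)–(e): allowed.
(c)–(d): forbidden (parity, ΔL, ΔJ).
(c)–(e): forbidden (parity, ΔS, ΔL).
(d)–(e): forbidden (parity, ΔS, ΔL, ΔJ).
Allowed pairs: 1 of 10.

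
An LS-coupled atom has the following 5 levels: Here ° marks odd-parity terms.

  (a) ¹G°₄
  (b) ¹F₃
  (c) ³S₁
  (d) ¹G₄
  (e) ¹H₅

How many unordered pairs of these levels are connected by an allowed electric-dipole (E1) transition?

(a)–(b): allowed.
(a)–(c): forbidden (ΔS, ΔL, ΔJ).
(a)–(d): allowed.
(a)–(e): allowed.
(b)–(c): forbidden (parity, ΔS, ΔL, ΔJ).
(b)–(d): forbidden (parity).
(b)–(e): forbidden (parity, ΔL, ΔJ).
(c)–(d): forbidden (parity, ΔS, ΔL, ΔJ).
(c)–(e): forbidden (parity, ΔS, ΔL, ΔJ).
(d)–(e): forbidden (parity).
Allowed pairs: 3 of 10.

3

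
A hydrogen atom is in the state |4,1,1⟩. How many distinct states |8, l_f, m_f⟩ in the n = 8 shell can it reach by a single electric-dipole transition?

E1 requires Δl = ±1, so l_f ∈ {0, 2}; with 0 ≤ l_f ≤ n_f−1 = 7, the allowed l_f values are {0, 2}.
For l_f = 0: m_f ∈ {m_i−1, m_i, m_i+1} ∩ [−0, 0] = {0} → 1 state.
For l_f = 2: m_f ∈ {m_i−1, m_i, m_i+1} ∩ [−2, 2] = {0, 1, 2} → 3 states.
Total: 4.

4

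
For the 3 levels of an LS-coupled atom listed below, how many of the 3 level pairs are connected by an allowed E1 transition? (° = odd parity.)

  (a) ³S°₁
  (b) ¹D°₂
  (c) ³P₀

(a)–(b): forbidden (parity, ΔS, ΔL).
(a)–(c): allowed.
(b)–(c): forbidden (ΔS, ΔJ).
Allowed pairs: 1 of 3.

1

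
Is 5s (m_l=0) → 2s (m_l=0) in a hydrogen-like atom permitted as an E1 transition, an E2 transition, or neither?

Δl = 0 − 0 = +0; l_i + l_f = 0.
Δm_l = +0.
E1 (Δl = ±1, |Δm_l| ≤ 1): not satisfied.
E2 (Δl = 0,±2, l_i+l_f ≥ 2, |Δm_l| ≤ 2): not satisfied.

neither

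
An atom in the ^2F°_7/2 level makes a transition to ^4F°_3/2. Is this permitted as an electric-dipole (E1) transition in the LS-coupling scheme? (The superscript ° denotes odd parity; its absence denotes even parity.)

forbidden

ΔJ = 0, ±1 (not J=0↔0): J: 7/2 → 3/2, ΔJ = -2 — ✗.
Parity must change: odd → odd — ✗.
ΔL = 0, ±1 (not L=0↔0): L: 3 → 3, ΔL = +0 — ✓.
ΔS = 0: S: 1/2 → 3/2 — ✗.
Rule(s) violated: parity, ΔS, ΔJ.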